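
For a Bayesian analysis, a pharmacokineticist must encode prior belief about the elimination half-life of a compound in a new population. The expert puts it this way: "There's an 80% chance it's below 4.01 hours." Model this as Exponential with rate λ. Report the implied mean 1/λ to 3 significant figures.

P(T < 4.01) = 1 − e^(−λ·4.01) = 0.8, so λ = −ln(1−0.8)/4.01 = −ln(0.2)/4.01 = 0.401.
Mean = 1/λ = 2.49 hours.

mean ≈ 2.49 hours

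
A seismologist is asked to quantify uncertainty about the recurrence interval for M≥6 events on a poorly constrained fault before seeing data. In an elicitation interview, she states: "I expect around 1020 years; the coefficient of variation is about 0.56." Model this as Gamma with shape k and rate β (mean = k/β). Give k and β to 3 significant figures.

k ≈ 3.19, β ≈ 0.00313

For Gamma(k, rate β): mean = k/β, variance = k/β², so CV = 1/√k.
CV = 0.56, hence k = 1/CV² = 3.19.
Then β = k/mean = 3.19/1020 = 0.00313.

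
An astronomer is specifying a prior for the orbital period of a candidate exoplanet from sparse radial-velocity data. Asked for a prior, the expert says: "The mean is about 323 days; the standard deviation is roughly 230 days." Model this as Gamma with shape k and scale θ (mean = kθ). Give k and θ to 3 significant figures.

For Gamma(k, scale θ): mean = kθ, variance = kθ², so CV = 1/√k.
CV = SD/mean = 230/323 = 0.7121, hence k = 1/CV² = 1.97.
Then θ = mean/k = 323/1.97 = 164.

k ≈ 1.97, θ ≈ 164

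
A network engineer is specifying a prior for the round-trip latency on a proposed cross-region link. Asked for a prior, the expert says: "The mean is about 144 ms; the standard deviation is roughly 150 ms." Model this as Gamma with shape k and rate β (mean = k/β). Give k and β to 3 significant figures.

For Gamma(k, rate β): mean = k/β, variance = k/β², so CV = 1/√k.
CV = SD/mean = 150/144 = 1.042, hence k = 1/CV² = 0.922.
Then β = k/mean = 0.922/144 = 0.0064.

k ≈ 0.922, β ≈ 0.0064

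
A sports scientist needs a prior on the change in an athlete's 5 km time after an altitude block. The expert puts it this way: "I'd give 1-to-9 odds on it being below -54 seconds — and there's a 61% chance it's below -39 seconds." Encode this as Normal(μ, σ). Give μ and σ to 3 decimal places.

The p-quantile of Normal(μ,σ) is μ + z_p·σ, with z_{0.1} = -1.282 and z_{0.61} = 0.2793.
Eliminate σ: μ = (z₂·x₁ − z₁·x₂)/(z₂ − z₁) = (0.2793·-54 − (-1.282)·-39)/1.561 = -41.684.
Then σ = (x₂ − x₁)/(z₂ − z₁) = (-39 − -54)/1.561 = 9.610.

μ = -41.684, σ = 9.610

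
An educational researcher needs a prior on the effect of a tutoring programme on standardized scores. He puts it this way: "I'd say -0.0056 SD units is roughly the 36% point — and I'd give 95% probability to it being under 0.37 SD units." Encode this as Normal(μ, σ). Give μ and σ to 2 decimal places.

μ = 0.06, σ = 0.19

The p-quantile of Normal(μ,σ) is μ + z_p·σ, with z_{0.36} = -0.3585 and z_{0.95} = 1.645.
Eliminate σ: μ = (z₂·x₁ − z₁·x₂)/(z₂ − z₁) = (1.645·-0.0056 − (-0.3585)·0.37)/2.003 = 0.06.
Then σ = (x₂ − x₁)/(z₂ − z₁) = (0.37 − -0.0056)/2.003 = 0.19.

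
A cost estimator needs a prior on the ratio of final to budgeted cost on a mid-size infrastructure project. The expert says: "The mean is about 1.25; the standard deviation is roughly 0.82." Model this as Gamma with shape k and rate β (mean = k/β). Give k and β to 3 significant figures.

For Gamma(k, rate β): mean = k/β, variance = k/β², so CV = 1/√k.
CV = SD/mean = 0.82/1.25 = 0.656, hence k = 1/CV² = 2.32.
Then β = k/mean = 2.32/1.25 = 1.86.

k ≈ 2.32, β ≈ 1.86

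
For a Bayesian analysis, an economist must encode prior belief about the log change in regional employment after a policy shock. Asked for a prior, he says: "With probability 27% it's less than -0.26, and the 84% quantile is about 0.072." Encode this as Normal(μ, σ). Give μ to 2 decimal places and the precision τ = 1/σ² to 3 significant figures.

μ = -0.13, τ = 23.4

For Normal(μ,σ), the p-quantile is μ + z_p·σ. Here z_{0.27} = -0.6128, z_{0.84} = 0.9945.
So -0.26 = μ − 0.6128σ and 0.072 = μ + 0.9945σ.
Subtracting: σ = (0.072 − -0.26)/(0.9945 − (-0.6128)) = 0.21.
Then μ = -0.26 − (-0.6128)·0.21 = -0.13.
Precision τ = 1/σ² = 1/0.2066² = 23.4.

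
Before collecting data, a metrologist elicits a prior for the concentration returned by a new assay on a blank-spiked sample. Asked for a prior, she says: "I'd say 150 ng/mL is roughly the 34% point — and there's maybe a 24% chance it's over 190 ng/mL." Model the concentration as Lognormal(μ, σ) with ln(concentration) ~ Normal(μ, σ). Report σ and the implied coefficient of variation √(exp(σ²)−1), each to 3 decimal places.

If T ~ Lognormal(μ,σ) then ln T ~ Normal(μ,σ), so the p-quantile of ln T is μ + z_p·σ.
ln(150) = 5.011 and ln(190) = 5.247; z_{0.34} = -0.4125, z_{0.76} = 0.7063.
σ = (5.247 − 5.011)/(0.7063 − (-0.4125)) = 0.211.
μ = 5.011 − (-0.4125)·0.211 = 5.098.
CV = √(exp(σ²)−1) = √(exp(0.0446)−1) = 0.214.

σ ≈ 0.211, CV ≈ 0.214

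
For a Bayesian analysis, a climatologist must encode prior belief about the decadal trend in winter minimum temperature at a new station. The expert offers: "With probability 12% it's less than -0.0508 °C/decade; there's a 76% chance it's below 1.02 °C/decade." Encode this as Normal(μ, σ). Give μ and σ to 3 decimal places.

For Normal(μ,σ), the p-quantile is μ + z_p·σ. Here z_{0.12} = -1.175, z_{0.76} = 0.7063.
So -0.0508 = μ − 1.175σ and 1.02 = μ + 0.7063σ.
Subtracting: σ = (1.02 − -0.0508)/(0.7063 − (-1.175)) = 0.569.
Then μ = -0.0508 − (-1.175)·0.569 = 0.618.

μ = 0.618, σ = 0.569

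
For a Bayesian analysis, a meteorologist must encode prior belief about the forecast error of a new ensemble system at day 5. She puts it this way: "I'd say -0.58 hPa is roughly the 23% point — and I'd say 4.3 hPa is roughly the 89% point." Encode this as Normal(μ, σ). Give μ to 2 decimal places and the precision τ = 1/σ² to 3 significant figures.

μ = 1.25, τ = 0.162

The p-quantile of Normal(μ,σ) is μ + z_p·σ, with z_{0.23} = -0.7388 and z_{0.89} = 1.227.
Eliminate σ: μ = (z₂·x₁ − z₁·x₂)/(z₂ − z₁) = (1.227·-0.58 − (-0.7388)·4.3)/1.965 = 1.25.
Then σ = (x₂ − x₁)/(z₂ − z₁) = (4.3 − -0.58)/1.965 = 2.48.
Precision τ = 1/σ² = 1/2.483² = 0.162.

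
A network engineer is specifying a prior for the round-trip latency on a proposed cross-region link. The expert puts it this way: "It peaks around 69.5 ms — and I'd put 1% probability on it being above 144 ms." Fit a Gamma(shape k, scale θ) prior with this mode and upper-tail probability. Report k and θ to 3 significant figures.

Gamma(k,θ) with k>1 has mode (k−1)θ, so θ = 69.5/(k−1).
Need P(X < 144) = 0.99 with θ tied to k this way. Start at k = 2, θ = 69.5: P(X<144) ≈ 0.613.
Too low — raise k to concentrate. Iterating converges to k ≈ 10.2.
Then θ = 69.5/(10.2−1) ≈ 7.56.

k ≈ 10.2, θ ≈ 7.56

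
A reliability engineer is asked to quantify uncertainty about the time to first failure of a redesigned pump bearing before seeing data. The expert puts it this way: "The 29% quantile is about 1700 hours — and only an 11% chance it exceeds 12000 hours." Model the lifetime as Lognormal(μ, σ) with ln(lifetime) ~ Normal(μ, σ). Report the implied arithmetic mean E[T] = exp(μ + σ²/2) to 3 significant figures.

E[T] ≈ 5700 hours

If T ~ Lognormal(μ,σ) then ln T ~ Normal(μ,σ), so the p-quantile of ln T is μ + z_p·σ.
ln(1700) = 7.438 and ln(12000) = 9.393; z_{0.29} = -0.5534, z_{0.89} = 1.227.
σ = (9.393 − 7.438)/(1.227 − (-0.5534)) = 1.098.
μ = 7.438 − (-0.5534)·1.098 = 8.046.
E[T] = exp(μ + σ²/2) = exp(8.046 + 0.6028) = 5700 hours.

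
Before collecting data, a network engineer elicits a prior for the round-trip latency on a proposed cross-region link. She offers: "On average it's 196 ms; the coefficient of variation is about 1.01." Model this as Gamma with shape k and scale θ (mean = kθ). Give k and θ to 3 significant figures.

k ≈ 0.98, θ ≈ 200

For Gamma(k, scale θ): mean = kθ, variance = kθ², so CV = 1/√k.
CV = 1.01, hence k = 1/CV² = 0.98.
Then θ = mean/k = 196/0.98 = 200.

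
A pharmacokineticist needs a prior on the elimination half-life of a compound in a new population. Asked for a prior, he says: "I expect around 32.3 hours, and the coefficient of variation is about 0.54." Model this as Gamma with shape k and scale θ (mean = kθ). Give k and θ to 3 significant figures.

k ≈ 3.43, θ ≈ 9.42

For Gamma(k, scale θ): mean = kθ, variance = kθ², so CV = 1/√k.
CV = 0.54, hence k = 1/CV² = 3.43.
Then θ = mean/k = 32.3/3.43 = 9.42.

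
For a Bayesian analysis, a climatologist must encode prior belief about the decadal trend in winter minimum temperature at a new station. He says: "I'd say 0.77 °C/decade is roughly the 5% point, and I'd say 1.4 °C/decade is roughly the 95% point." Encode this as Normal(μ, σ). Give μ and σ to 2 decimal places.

For Normal(μ,σ), the p-quantile is μ + z_p·σ. Here z_{0.05} = -1.645, z_{0.95} = 1.645.
So 0.77 = μ − 1.645σ and 1.4 = μ + 1.645σ.
Subtracting: σ = (1.4 − 0.77)/(1.645 − (-1.645)) = 0.19.
Then μ = 0.77 − (-1.645)·0.19 = 1.08.

μ = 1.08, σ = 0.19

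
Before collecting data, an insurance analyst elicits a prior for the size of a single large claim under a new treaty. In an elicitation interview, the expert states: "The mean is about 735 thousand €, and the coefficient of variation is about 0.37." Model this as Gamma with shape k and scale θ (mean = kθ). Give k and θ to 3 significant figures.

For Gamma(k, scale θ): mean = kθ, variance = kθ², so CV = 1/√k.
CV = 0.37, hence k = 1/CV² = 7.3.
Then θ = mean/k = 735/7.3 = 101.

k ≈ 7.3, θ ≈ 101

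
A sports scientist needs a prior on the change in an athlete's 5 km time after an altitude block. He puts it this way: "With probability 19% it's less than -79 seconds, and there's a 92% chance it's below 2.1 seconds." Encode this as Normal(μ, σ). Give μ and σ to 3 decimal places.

μ = -47.814, σ = 35.524

The p-quantile of Normal(μ,σ) is μ + z_p·σ, with z_{0.19} = -0.8779 and z_{0.92} = 1.405.
Eliminate σ: μ = (z₂·x₁ − z₁·x₂)/(z₂ − z₁) = (1.405·-79 − (-0.8779)·2.1)/2.283 = -47.814.
Then σ = (x₂ − x₁)/(z₂ − z₁) = (2.1 − -79)/2.283 = 35.524.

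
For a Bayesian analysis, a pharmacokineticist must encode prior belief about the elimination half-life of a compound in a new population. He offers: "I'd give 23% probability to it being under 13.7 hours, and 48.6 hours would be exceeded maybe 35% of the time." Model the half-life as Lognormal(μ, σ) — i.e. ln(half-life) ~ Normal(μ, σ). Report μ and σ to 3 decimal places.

μ ≈ 3.450, σ ≈ 1.126

If T ~ Lognormal(μ,σ) then ln T ~ Normal(μ,σ), so the p-quantile of ln T is μ + z_p·σ.
ln(13.7) = 2.617 and ln(48.6) = 3.884; z_{0.23} = -0.7388, z_{0.65} = 0.3853.
σ = (3.884 − 2.617)/(0.3853 − (-0.7388)) = 1.126.
μ = 2.617 − (-0.7388)·1.126 = 3.450.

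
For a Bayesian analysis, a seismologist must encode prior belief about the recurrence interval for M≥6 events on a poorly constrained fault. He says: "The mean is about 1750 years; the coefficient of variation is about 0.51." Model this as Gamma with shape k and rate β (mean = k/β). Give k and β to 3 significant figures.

For Gamma(k, rate β): mean = k/β, variance = k/β², so CV = 1/√k.
CV = 0.51, hence k = 1/CV² = 3.84.
Then β = k/mean = 3.84/1750 = 0.0022.

k ≈ 3.84, β ≈ 0.0022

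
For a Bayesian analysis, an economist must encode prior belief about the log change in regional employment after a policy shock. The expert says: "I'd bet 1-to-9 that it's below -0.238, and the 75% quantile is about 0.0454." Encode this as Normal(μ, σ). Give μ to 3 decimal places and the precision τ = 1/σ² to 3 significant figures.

μ = -0.052, τ = 47.6

The p-quantile of Normal(μ,σ) is μ + z_p·σ, with z_{0.1} = -1.282 and z_{0.75} = 0.6745.
Eliminate σ: μ = (z₂·x₁ − z₁·x₂)/(z₂ − z₁) = (0.6745·-0.238 − (-1.282)·0.0454)/1.956 = -0.052.
Then σ = (x₂ − x₁)/(z₂ − z₁) = (0.0454 − -0.238)/1.956 = 0.145.
Precision τ = 1/σ² = 1/0.1449² = 47.6.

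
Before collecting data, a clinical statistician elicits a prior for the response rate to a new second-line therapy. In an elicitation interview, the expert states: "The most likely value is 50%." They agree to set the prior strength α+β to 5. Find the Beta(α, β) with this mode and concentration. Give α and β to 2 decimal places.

For α,β > 1 the Beta mode is (α−1)/(α+β−2). With α+β = 5, the mode is (α−1)/3.
Set (α−1)/3 = 0.5 → α = 1 + 0.5·3 = 2.50.
β = 5 − α = 2.50.

α = 2.50, β = 2.50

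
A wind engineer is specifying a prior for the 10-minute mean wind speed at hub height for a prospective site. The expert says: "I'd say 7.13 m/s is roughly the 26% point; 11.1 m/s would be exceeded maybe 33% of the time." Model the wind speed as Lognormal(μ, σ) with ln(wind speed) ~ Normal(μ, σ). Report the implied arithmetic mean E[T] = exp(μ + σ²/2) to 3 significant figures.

E[T] ≈ 10.1 m/s

If T ~ Lognormal(μ,σ) then ln T ~ Normal(μ,σ), so the p-quantile of ln T is μ + z_p·σ.
ln(7.13) = 1.964 and ln(11.1) = 2.407; z_{0.26} = -0.6433, z_{0.67} = 0.4399.
σ = (2.407 − 1.964)/(0.4399 − (-0.6433)) = 0.409.
μ = 1.964 − (-0.6433)·0.409 = 2.227.
E[T] = exp(μ + σ²/2) = exp(2.227 + 0.0835) = 10.1 m/s.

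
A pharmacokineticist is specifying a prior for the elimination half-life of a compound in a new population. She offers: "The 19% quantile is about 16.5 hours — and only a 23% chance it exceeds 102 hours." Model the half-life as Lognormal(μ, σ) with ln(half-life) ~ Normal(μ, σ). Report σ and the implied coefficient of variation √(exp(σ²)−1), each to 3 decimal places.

σ ≈ 1.127, CV ≈ 1.600

If T ~ Lognormal(μ,σ) then ln T ~ Normal(μ,σ), so the p-quantile of ln T is μ + z_p·σ.
ln(16.5) = 2.803 and ln(102) = 4.625; z_{0.19} = -0.8779, z_{0.77} = 0.7388.
σ = (4.625 − 2.803)/(0.7388 − (-0.8779)) = 1.127.
μ = 2.803 − (-0.8779)·1.127 = 3.793.
CV = √(exp(σ²)−1) = √(exp(1.2695)−1) = 1.600.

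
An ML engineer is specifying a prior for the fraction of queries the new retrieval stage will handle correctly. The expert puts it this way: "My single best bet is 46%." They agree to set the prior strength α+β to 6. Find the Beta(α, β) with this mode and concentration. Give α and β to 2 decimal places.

α = 2.84, β = 3.16

For α,β > 1 the Beta mode is (α−1)/(α+β−2). With α+β = 6, the mode is (α−1)/4.
Set (α−1)/4 = 0.46 → α = 1 + 0.46·4 = 2.84.
β = 6 − α = 3.16.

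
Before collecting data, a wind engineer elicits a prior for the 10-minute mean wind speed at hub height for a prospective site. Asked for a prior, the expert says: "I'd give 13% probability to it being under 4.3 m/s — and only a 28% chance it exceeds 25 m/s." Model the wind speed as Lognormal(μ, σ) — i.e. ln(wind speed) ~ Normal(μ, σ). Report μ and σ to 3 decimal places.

If T ~ Lognormal(μ,σ) then ln T ~ Normal(μ,σ), so the p-quantile of ln T is μ + z_p·σ.
ln(4.3) = 1.459 and ln(25) = 3.219; z_{0.13} = -1.126, z_{0.72} = 0.5828.
σ = (3.219 − 1.459)/(0.5828 − (-1.126)) = 1.030.
μ = 1.459 − (-1.126)·1.030 = 2.619.

μ ≈ 2.619, σ ≈ 1.030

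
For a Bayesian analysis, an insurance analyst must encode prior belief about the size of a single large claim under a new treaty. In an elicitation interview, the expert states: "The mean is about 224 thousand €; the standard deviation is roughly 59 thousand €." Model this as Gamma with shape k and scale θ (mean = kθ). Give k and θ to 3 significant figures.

For Gamma(k, scale θ): mean = kθ, variance = kθ², so CV = 1/√k.
CV = SD/mean = 59/224 = 0.2634, hence k = 1/CV² = 14.4.
Then θ = mean/k = 224/14.4 = 15.5.

k ≈ 14.4, θ ≈ 15.5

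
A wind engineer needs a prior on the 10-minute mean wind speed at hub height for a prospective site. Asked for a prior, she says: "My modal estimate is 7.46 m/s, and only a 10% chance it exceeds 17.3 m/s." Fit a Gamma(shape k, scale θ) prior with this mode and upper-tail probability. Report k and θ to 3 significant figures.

k ≈ 3.72, θ ≈ 2.74

Gamma(k,θ) with k>1 has mode (k−1)θ, so θ = 7.46/(k−1).
Need P(X < 17.3) = 0.9 with θ tied to k this way. Start at k = 2, θ = 7.46: P(X<17.3) ≈ 0.674.
Too low — raise k to concentrate. Iterating converges to k ≈ 3.72.
Then θ = 7.46/(3.72−1) ≈ 2.74.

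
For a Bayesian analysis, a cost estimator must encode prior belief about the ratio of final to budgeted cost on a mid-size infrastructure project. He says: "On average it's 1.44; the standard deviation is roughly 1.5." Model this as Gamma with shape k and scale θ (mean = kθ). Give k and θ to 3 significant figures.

k ≈ 0.922, θ ≈ 1.56

For Gamma(k, scale θ): mean = kθ, variance = kθ², so CV = 1/√k.
CV = SD/mean = 1.5/1.44 = 1.042, hence k = 1/CV² = 0.922.
Then θ = mean/k = 1.44/0.922 = 1.56.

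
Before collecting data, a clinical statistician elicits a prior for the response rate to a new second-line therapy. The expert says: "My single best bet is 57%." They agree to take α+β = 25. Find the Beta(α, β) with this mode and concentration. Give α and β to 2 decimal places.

For α,β > 1 the Beta mode is (α−1)/(α+β−2). With α+β = 25, the mode is (α−1)/23.
Set (α−1)/23 = 0.57 → α = 1 + 0.57·23 = 14.11.
β = 25 − α = 10.89.

α = 14.11, β = 10.89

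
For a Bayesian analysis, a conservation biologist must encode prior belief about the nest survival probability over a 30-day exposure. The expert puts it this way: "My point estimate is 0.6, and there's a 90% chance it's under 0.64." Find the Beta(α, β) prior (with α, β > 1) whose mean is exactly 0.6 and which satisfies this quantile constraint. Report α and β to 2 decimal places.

With mean 0.6 fixed, write α = 0.6s, β = 0.4s where s = α+β.
Need P(θ < 0.64) = 0.9 under Beta(0.6s, 0.4s). Normal approximation: (q−m)/√(m(1−m)/s) ≈ z_{0.9} = 1.28, so s ≈ 0.6·0.4·(1.28)²/(0.64−0.6)² = 246.4.
At s = 246.4: P(θ<0.64) ≈ 0.901. Adjusting to match 0.9 gives s ≈ 243.82.
So α = 0.6·243.82 ≈ 146.29, β = 0.4·243.82 ≈ 97.53.

α ≈ 146.29, β ≈ 97.53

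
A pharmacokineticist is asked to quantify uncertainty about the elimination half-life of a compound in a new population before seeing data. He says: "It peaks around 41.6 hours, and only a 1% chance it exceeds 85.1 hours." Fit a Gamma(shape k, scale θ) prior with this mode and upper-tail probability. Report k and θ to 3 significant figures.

k ≈ 10.5, θ ≈ 4.36

Gamma(k,θ) with k>1 has mode (k−1)θ, so θ = 41.6/(k−1).
Need P(X < 85.1) = 0.99 with θ tied to k this way. Start at k = 2, θ = 41.6: P(X<85.1) ≈ 0.606.
Too low — raise k to concentrate. Iterating converges to k ≈ 10.5.
Then θ = 41.6/(10.5−1) ≈ 4.36.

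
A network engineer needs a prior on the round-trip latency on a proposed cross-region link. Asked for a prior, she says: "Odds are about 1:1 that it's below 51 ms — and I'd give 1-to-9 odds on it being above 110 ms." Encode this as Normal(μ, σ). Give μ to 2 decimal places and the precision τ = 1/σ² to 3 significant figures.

The p-quantile of Normal(μ,σ) is μ + z_p·σ, with z_{0.5} = 0 and z_{0.9} = 1.282.
Eliminate σ: μ = (z₂·x₁ − z₁·x₂)/(z₂ − z₁) = (1.282·51 − (0)·110)/1.282 = 51.00.
Then σ = (x₂ − x₁)/(z₂ − z₁) = (110 − 51)/1.282 = 46.04.
Precision τ = 1/σ² = 1/46.04² = 0.000472.

μ = 51.00, τ = 0.000472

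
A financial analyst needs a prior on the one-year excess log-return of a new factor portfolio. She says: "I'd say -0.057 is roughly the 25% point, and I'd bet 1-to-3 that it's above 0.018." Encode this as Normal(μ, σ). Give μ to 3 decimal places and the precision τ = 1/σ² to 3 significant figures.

μ = -0.020, τ = 324

The p-quantile of Normal(μ,σ) is μ + z_p·σ, with z_{0.25} = -0.6745 and z_{0.75} = 0.6745.
Eliminate σ: μ = (z₂·x₁ − z₁·x₂)/(z₂ − z₁) = (0.6745·-0.057 − (-0.6745)·0.018)/1.349 = -0.020.
Then σ = (x₂ − x₁)/(z₂ − z₁) = (0.018 − -0.057)/1.349 = 0.056.
Precision τ = 1/σ² = 1/0.0556² = 324.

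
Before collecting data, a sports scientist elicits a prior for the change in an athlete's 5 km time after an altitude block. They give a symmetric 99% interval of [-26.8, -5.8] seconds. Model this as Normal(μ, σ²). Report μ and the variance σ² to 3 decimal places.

μ = -16.300, σ² = 16.617

A symmetric 99% interval runs μ ± z·σ with z = 2.576.
Half-width = 10.5, so σ = 10.5/2.576 = 4.0764 and σ² = 16.617.
μ is the interval midpoint, -16.300.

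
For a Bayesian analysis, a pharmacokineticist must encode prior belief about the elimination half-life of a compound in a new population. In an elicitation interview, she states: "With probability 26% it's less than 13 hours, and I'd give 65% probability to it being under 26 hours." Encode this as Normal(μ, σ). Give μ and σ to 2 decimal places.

For Normal(μ,σ), the p-quantile is μ + z_p·σ. Here z_{0.26} = -0.6433, z_{0.65} = 0.3853.
So 13 = μ − 0.6433σ and 26 = μ + 0.3853σ.
Subtracting: σ = (26 − 13)/(0.3853 − (-0.6433)) = 12.64.
Then μ = 13 − (-0.6433)·12.64 = 21.13.

μ = 21.13, σ = 12.64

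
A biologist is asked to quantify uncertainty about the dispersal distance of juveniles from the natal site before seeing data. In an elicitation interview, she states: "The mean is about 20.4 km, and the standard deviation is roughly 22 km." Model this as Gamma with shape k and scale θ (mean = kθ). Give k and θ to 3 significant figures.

k ≈ 0.86, θ ≈ 23.7

For Gamma(k, scale θ): mean = kθ, variance = kθ², so CV = 1/√k.
CV = SD/mean = 22/20.4 = 1.078, hence k = 1/CV² = 0.86.
Then θ = mean/k = 20.4/0.86 = 23.7.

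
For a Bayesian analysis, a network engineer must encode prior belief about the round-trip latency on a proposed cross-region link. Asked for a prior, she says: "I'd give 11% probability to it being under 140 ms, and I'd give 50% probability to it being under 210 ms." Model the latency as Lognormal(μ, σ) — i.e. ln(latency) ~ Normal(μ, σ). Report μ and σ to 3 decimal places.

If T ~ Lognormal(μ,σ) then ln T ~ Normal(μ,σ), so the p-quantile of ln T is μ + z_p·σ.
ln(140) = 4.942 and ln(210) = 5.347; z_{0.11} = -1.227, z_{0.5} = 0.
σ = (5.347 − 4.942)/(0 − (-1.227)) = 0.331.
μ = 4.942 − (-1.227)·0.331 = 5.347.

μ ≈ 5.347, σ ≈ 0.331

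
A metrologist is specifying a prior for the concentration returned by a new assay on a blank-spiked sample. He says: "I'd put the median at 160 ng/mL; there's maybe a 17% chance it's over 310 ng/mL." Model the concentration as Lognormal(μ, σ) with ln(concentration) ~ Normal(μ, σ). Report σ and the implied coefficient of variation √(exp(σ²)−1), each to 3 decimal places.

σ ≈ 0.693, CV ≈ 0.785

If T ~ Lognormal(μ,σ) then ln T ~ Normal(μ,σ), so the p-quantile of ln T is μ + z_p·σ.
ln(160) = 5.075 and ln(310) = 5.737; z_{0.5} = 0, z_{0.83} = 0.9542.
σ = (5.737 − 5.075)/(0.9542 − (0)) = 0.693.
μ = 5.075 − (0)·0.693 = 5.075.
CV = √(exp(σ²)−1) = √(exp(0.4805)−1) = 0.785.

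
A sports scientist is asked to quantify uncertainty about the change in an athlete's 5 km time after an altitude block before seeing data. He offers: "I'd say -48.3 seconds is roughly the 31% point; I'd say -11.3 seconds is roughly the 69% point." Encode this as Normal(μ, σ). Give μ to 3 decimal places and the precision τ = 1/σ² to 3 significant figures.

For Normal(μ,σ), the p-quantile is μ + z_p·σ. Here z_{0.31} = -0.4959, z_{0.69} = 0.4959.
So -48.3 = μ − 0.4959σ and -11.3 = μ + 0.4959σ.
Subtracting: σ = (-11.3 − -48.3)/(0.4959 − (-0.4959)) = 37.310.
Then μ = -48.3 − (-0.4959)·37.310 = -29.800.
Precision τ = 1/σ² = 1/37.31² = 0.000718.

μ = -29.800, τ = 0.000718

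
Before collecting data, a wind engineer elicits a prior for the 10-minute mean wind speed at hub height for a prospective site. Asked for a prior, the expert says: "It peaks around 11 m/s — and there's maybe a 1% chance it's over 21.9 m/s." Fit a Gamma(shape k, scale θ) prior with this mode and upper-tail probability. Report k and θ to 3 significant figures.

k ≈ 11.4, θ ≈ 1.06

Gamma(k,θ) with k>1 has mode (k−1)θ, so θ = 11/(k−1).
Need P(X < 21.9) = 0.99 with θ tied to k this way. Start at k = 2, θ = 11: P(X<21.9) ≈ 0.592.
Too low — raise k to concentrate. Iterating converges to k ≈ 11.4.
Then θ = 11/(11.4−1) ≈ 1.06.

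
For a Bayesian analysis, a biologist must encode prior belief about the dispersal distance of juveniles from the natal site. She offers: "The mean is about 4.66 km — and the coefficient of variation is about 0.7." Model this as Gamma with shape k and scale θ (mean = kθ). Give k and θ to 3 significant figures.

For Gamma(k, scale θ): mean = kθ, variance = kθ², so CV = 1/√k.
CV = 0.7, hence k = 1/CV² = 2.04.
Then θ = mean/k = 4.66/2.04 = 2.28.

k ≈ 2.04, θ ≈ 2.28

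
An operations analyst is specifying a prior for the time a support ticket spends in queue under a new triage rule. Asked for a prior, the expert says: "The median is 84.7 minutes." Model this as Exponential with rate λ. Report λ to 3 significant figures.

λ ≈ 0.00818

Exponential median = ln 2 / λ, so λ = ln 2 / 84.7 = 0.00818.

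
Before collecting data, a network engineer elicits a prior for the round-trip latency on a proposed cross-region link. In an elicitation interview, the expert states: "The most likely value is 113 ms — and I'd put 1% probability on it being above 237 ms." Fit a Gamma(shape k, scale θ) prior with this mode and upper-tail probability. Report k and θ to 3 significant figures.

Gamma(k,θ) with k>1 has mode (k−1)θ, so θ = 113/(k−1).
Need P(X < 237) = 0.99 with θ tied to k this way. Start at k = 2, θ = 113: P(X<237) ≈ 0.620.
Too low — raise k to concentrate. Iterating converges to k ≈ 9.87.
Then θ = 113/(9.87−1) ≈ 12.7.

k ≈ 9.87, θ ≈ 12.7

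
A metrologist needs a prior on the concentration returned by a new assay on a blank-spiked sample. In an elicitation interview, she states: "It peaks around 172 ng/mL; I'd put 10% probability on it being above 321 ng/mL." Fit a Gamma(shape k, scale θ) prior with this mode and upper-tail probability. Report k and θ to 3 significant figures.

k ≈ 5.9, θ ≈ 35.1

Gamma(k,θ) with k>1 has mode (k−1)θ, so θ = 172/(k−1).
Need P(X < 321) = 0.9 with θ tied to k this way. Start at k = 2, θ = 172: P(X<321) ≈ 0.557.
Too low — raise k to concentrate. Iterating converges to k ≈ 5.9.
Then θ = 172/(5.9−1) ≈ 35.1.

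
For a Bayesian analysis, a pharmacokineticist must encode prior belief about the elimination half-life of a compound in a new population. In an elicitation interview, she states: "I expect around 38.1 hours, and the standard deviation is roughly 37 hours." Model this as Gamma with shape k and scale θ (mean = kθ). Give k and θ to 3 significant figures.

k ≈ 1.06, θ ≈ 35.9

For Gamma(k, scale θ): mean = kθ, variance = kθ², so CV = 1/√k.
CV = SD/mean = 37/38.1 = 0.9711, hence k = 1/CV² = 1.06.
Then θ = mean/k = 38.1/1.06 = 35.9.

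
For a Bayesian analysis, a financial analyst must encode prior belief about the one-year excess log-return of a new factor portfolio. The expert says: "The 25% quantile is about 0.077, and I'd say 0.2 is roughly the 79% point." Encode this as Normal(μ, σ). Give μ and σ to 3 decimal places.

μ = 0.133, σ = 0.083

The p-quantile of Normal(μ,σ) is μ + z_p·σ, with z_{0.25} = -0.6745 and z_{0.79} = 0.8064.
Eliminate σ: μ = (z₂·x₁ − z₁·x₂)/(z₂ − z₁) = (0.8064·0.077 − (-0.6745)·0.2)/1.481 = 0.133.
Then σ = (x₂ − x₁)/(z₂ − z₁) = (0.2 − 0.077)/1.481 = 0.083.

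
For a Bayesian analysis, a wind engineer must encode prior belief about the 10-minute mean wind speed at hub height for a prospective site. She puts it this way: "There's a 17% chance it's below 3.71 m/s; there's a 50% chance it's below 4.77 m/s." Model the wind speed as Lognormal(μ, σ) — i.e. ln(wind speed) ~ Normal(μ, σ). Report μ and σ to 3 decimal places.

If T ~ Lognormal(μ,σ) then ln T ~ Normal(μ,σ), so the p-quantile of ln T is μ + z_p·σ.
ln(3.71) = 1.311 and ln(4.77) = 1.562; z_{0.17} = -0.9542, z_{0.5} = 0.
σ = (1.562 − 1.311)/(0 − (-0.9542)) = 0.263.
μ = 1.311 − (-0.9542)·0.263 = 1.562.

μ ≈ 1.562, σ ≈ 0.263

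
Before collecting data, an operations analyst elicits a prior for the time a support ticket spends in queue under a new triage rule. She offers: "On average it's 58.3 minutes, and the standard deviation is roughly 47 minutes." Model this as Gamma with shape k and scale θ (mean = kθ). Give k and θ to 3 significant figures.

For Gamma(k, scale θ): mean = kθ, variance = kθ², so CV = 1/√k.
CV = SD/mean = 47/58.3 = 0.8062, hence k = 1/CV² = 1.54.
Then θ = mean/k = 58.3/1.54 = 37.9.

k ≈ 1.54, θ ≈ 37.9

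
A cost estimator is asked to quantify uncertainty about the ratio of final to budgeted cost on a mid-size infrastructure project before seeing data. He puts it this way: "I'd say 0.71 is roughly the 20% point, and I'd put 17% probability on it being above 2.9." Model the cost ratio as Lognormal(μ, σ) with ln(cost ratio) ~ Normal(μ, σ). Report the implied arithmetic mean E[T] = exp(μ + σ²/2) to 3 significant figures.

E[T] ≈ 1.87

If T ~ Lognormal(μ,σ) then ln T ~ Normal(μ,σ), so the p-quantile of ln T is μ + z_p·σ.
ln(0.71) = -0.3425 and ln(2.9) = 1.065; z_{0.2} = -0.8416, z_{0.83} = 0.9542.
σ = (1.065 − -0.3425)/(0.9542 − (-0.8416)) = 0.784.
μ = -0.3425 − (-0.8416)·0.784 = 0.317.
E[T] = exp(μ + σ²/2) = exp(0.317 + 0.3070) = 1.87.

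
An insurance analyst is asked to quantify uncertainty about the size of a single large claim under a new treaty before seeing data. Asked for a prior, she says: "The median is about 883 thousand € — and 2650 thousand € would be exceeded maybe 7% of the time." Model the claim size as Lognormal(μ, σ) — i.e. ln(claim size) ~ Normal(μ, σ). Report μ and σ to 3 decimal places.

μ ≈ 6.783, σ ≈ 0.745

If T ~ Lognormal(μ,σ) then ln T ~ Normal(μ,σ), so the p-quantile of ln T is μ + z_p·σ.
ln(883) = 6.783 and ln(2650) = 7.882; z_{0.5} = 0, z_{0.93} = 1.476.
σ = (7.882 − 6.783)/(1.476 − (0)) = 0.745.
μ = 6.783 − (0)·0.745 = 6.783.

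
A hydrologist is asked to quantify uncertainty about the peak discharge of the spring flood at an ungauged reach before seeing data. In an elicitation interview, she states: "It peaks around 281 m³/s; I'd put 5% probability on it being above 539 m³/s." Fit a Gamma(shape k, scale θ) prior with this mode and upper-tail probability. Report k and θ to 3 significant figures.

k ≈ 7.55, θ ≈ 42.9

Gamma(k,θ) with k>1 has mode (k−1)θ, so θ = 281/(k−1).
Need P(X < 539) = 0.95 with θ tied to k this way. Start at k = 2, θ = 281: P(X<539) ≈ 0.571.
Too low — raise k to concentrate. Iterating converges to k ≈ 7.55.
Then θ = 281/(7.55−1) ≈ 42.9.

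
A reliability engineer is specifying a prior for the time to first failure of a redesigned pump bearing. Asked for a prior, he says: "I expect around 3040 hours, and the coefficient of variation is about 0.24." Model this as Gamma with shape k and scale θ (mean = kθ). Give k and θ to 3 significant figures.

k ≈ 17.4, θ ≈ 175

For Gamma(k, scale θ): mean = kθ, variance = kθ², so CV = 1/√k.
CV = 0.24, hence k = 1/CV² = 17.4.
Then θ = mean/k = 3040/17.4 = 175.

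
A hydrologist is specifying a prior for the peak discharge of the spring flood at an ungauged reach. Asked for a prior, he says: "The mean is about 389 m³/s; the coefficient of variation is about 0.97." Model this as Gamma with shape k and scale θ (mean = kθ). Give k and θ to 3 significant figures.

For Gamma(k, scale θ): mean = kθ, variance = kθ², so CV = 1/√k.
CV = 0.97, hence k = 1/CV² = 1.06.
Then θ = mean/k = 389/1.06 = 366.

k ≈ 1.06, θ ≈ 366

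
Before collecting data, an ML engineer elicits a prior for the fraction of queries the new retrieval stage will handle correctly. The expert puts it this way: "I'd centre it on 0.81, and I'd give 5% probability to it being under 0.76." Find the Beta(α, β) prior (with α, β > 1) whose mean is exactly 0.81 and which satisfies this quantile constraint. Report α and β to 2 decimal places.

α ≈ 145.04, β ≈ 34.02

With mean 0.81 fixed, write α = 0.81s, β = 0.19s where s = α+β.
Need P(θ < 0.76) = 0.05 under Beta(0.81s, 0.19s). Normal approximation: (q−m)/√(m(1−m)/s) ≈ z_{0.05} = -1.64, so s ≈ 0.81·0.19·(-1.64)²/(0.76−0.81)² = 166.6.
At s = 166.6: P(θ<0.76) ≈ 0.056. Adjusting to match 0.05 gives s ≈ 179.06.
So α = 0.81·179.06 ≈ 145.04, β = 0.19·179.06 ≈ 34.02.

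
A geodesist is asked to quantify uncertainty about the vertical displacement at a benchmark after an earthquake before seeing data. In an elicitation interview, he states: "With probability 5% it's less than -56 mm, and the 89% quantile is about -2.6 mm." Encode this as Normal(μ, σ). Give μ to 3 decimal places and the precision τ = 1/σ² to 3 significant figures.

For Normal(μ,σ), the p-quantile is μ + z_p·σ. Here z_{0.05} = -1.645, z_{0.89} = 1.227.
So -56 = μ − 1.645σ and -2.6 = μ + 1.227σ.
Subtracting: σ = (-2.6 − -56)/(1.227 − (-1.645)) = 18.597.
Then μ = -56 − (-1.645)·18.597 = -25.410.
Precision τ = 1/σ² = 1/18.6² = 0.00289.

μ = -25.410, τ = 0.00289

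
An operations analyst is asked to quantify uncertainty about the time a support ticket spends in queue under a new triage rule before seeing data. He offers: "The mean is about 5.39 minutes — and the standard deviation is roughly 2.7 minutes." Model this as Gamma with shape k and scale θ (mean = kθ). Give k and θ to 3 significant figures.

For Gamma(k, scale θ): mean = kθ, variance = kθ², so CV = 1/√k.
CV = SD/mean = 2.7/5.39 = 0.5009, hence k = 1/CV² = 3.99.
Then θ = mean/k = 5.39/3.99 = 1.35.

k ≈ 3.99, θ ≈ 1.35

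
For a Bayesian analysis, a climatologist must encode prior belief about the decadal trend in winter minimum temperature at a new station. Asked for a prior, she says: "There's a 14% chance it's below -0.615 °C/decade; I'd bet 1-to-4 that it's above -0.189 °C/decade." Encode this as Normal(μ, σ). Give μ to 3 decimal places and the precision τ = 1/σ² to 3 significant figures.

μ = -0.376, τ = 20.4

The p-quantile of Normal(μ,σ) is μ + z_p·σ, with z_{0.14} = -1.08 and z_{0.8} = 0.8416.
Eliminate σ: μ = (z₂·x₁ − z₁·x₂)/(z₂ − z₁) = (0.8416·-0.615 − (-1.08)·-0.189)/1.922 = -0.376.
Then σ = (x₂ − x₁)/(z₂ − z₁) = (-0.189 − -0.615)/1.922 = 0.222.
Precision τ = 1/σ² = 1/0.2217² = 20.4.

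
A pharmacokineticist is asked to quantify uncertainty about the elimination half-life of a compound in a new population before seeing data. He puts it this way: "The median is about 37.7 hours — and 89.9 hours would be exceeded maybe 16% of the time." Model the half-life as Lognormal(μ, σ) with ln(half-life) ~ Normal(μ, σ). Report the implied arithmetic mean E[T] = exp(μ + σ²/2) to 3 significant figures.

If T ~ Lognormal(μ,σ) then ln T ~ Normal(μ,σ), so the p-quantile of ln T is μ + z_p·σ.
ln(37.7) = 3.63 and ln(89.9) = 4.499; z_{0.5} = 0, z_{0.84} = 0.9945.
σ = (4.499 − 3.63)/(0.9945 − (0)) = 0.874.
μ = 3.63 − (0)·0.874 = 3.630.
E[T] = exp(μ + σ²/2) = exp(3.630 + 0.3818) = 55.2 hours.

E[T] ≈ 55.2 hours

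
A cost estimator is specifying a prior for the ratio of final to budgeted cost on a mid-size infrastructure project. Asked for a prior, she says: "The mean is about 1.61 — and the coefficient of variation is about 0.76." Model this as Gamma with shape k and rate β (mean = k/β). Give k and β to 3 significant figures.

For Gamma(k, rate β): mean = k/β, variance = k/β², so CV = 1/√k.
CV = 0.76, hence k = 1/CV² = 1.73.
Then β = k/mean = 1.73/1.61 = 1.08.

k ≈ 1.73, β ≈ 1.08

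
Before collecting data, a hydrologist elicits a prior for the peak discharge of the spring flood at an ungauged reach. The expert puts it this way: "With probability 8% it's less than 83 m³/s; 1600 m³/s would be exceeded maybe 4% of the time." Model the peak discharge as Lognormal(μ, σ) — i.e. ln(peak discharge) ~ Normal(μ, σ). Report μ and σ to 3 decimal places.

If T ~ Lognormal(μ,σ) then ln T ~ Normal(μ,σ), so the p-quantile of ln T is μ + z_p·σ.
ln(83) = 4.419 and ln(1600) = 7.378; z_{0.08} = -1.405, z_{0.96} = 1.751.
σ = (7.378 − 4.419)/(1.751 − (-1.405)) = 0.938.
μ = 4.419 − (-1.405)·0.938 = 5.736.

μ ≈ 5.736, σ ≈ 0.938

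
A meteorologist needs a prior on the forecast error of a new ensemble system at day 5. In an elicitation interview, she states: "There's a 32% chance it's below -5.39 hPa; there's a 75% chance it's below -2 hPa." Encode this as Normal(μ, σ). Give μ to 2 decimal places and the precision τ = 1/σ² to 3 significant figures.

μ = -4.00, τ = 0.114

The p-quantile of Normal(μ,σ) is μ + z_p·σ, with z_{0.32} = -0.4677 and z_{0.75} = 0.6745.
Eliminate σ: μ = (z₂·x₁ − z₁·x₂)/(z₂ − z₁) = (0.6745·-5.39 − (-0.4677)·-2)/1.142 = -4.00.
Then σ = (x₂ − x₁)/(z₂ − z₁) = (-2 − -5.39)/1.142 = 2.97.
Precision τ = 1/σ² = 1/2.968² = 0.114.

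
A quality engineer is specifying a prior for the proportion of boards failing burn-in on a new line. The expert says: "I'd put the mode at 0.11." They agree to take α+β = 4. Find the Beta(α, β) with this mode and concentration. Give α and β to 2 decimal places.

For α,β > 1 the Beta mode is (α−1)/(α+β−2). With α+β = 4, the mode is (α−1)/2.
Set (α−1)/2 = 0.11 → α = 1 + 0.11·2 = 1.22.
β = 4 − α = 2.78.

α = 1.22, β = 2.78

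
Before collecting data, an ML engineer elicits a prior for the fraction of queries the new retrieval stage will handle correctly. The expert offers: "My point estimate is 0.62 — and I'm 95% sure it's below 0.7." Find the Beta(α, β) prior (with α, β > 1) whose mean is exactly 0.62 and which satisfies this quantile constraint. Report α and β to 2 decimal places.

With mean 0.62 fixed, write α = 0.62s, β = 0.38s where s = α+β.
Need P(θ < 0.7) = 0.95 under Beta(0.62s, 0.38s). Normal approximation: (q−m)/√(m(1−m)/s) ≈ z_{0.95} = 1.64, so s ≈ 0.62·0.38·(1.64)²/(0.7−0.62)² = 99.6.
At s = 99.6: P(θ<0.7) ≈ 0.954. Adjusting to match 0.95 gives s ≈ 95.18.
So α = 0.62·95.18 ≈ 59.01, β = 0.38·95.18 ≈ 36.17.

α ≈ 59.01, β ≈ 36.17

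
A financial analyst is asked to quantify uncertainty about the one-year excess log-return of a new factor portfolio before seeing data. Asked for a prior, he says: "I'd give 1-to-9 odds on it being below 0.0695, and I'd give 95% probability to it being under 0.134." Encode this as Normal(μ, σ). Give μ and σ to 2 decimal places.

The p-quantile of Normal(μ,σ) is μ + z_p·σ, with z_{0.1} = -1.282 and z_{0.95} = 1.645.
Eliminate σ: μ = (z₂·x₁ − z₁·x₂)/(z₂ − z₁) = (1.645·0.0695 − (-1.282)·0.134)/2.926 = 0.10.
Then σ = (x₂ − x₁)/(z₂ − z₁) = (0.134 − 0.0695)/2.926 = 0.02.

μ = 0.10, σ = 0.02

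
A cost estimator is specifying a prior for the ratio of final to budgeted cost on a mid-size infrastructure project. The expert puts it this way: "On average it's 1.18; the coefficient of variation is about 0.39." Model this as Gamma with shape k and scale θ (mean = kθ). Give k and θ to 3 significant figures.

k ≈ 6.57, θ ≈ 0.179

For Gamma(k, scale θ): mean = kθ, variance = kθ², so CV = 1/√k.
CV = 0.39, hence k = 1/CV² = 6.57.
Then θ = mean/k = 1.18/6.57 = 0.179.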